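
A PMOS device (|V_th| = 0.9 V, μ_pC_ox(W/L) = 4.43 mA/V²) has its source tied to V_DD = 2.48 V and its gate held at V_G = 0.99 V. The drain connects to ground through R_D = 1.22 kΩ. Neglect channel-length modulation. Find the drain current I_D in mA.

I_D = 0.771 mA

V_SG = V_DD − V_G = 2.48 − 0.99 = 1.49 V, so V_ov = 1.49 − 0.9 = 0.59 V.
Assume saturation: I_D = ½ k_p V_ov² = 0.5 × 4.43 × 0.59² = 0.771 mA, giving V_SD = V_DD − I_D R_D = 2.48 − 0.771 × 1.22 = 1.54 V.
V_SD = 1.54 V ≥ V_ov = 0.59 V, confirming saturation.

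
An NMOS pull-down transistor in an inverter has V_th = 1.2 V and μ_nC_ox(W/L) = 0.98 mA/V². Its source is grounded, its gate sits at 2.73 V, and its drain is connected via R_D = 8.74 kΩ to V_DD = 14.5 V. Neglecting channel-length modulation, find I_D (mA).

V_GS = V_G = 2.73 V, so V_ov = 2.73 − 1.2 = 1.53 V.
Assume saturation: I_D = ½ k_n V_ov² = 0.5 × 0.98 × 1.53² = 1.15 mA, giving V_DS = V_DD − I_D R_D = 14.5 − 1.15 × 8.74 = 4.47 V.
V_DS = 4.47 V ≥ V_ov = 1.53 V, confirming saturation.

I_D = 1.15 mA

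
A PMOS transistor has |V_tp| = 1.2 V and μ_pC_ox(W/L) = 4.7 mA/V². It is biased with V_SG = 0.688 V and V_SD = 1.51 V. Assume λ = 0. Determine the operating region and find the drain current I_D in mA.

Cutoff; I_D = 0 mA

V_SG = 0.688 V < |V_tp| = 1.2 V, so the transistor is in cutoff.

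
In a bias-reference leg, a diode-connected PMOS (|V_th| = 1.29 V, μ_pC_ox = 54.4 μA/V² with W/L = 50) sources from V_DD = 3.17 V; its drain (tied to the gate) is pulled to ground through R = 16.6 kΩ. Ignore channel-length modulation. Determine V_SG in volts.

With gate tied to drain, V_SG = V_SD ≥ V_SG − |V_th|, so the device is in saturation.
k_p = μ_pC_ox · (W/L) = 2.72 mA/V².
KCL at the drain: ½ k_p (V_SG − |V_th|)² = (V_DD − V_SG)/R.
Let x = V_SG − 1.29. Then 22.6 x² + x − 1.88 = 0, giving x = 0.267 V (positive root), so V_SG = 1.56 V.
I_D = (V_DD − V_SG)/R = (3.17 − 1.56) / 16.6 = 0.0972 mA.

V_SG = 1.56 V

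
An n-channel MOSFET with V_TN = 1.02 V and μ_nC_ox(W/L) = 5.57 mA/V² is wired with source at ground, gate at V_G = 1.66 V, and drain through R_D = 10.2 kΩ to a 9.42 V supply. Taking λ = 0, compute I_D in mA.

V_GS = V_G = 1.66 V, so V_ov = 1.66 − 1.02 = 0.64 V.
Assume saturation: I_D = ½ k_n V_ov² = 0.5 × 5.57 × 0.64² = 1.14 mA, giving V_DS = V_DD − I_D R_D = 9.42 − 1.14 × 10.2 = -2.22 V.
But -2.22 V < V_ov = 0.64 V, so the device is actually in triode.
In triode I_D = k_n[V_ov V_DS − ½ V_DS²] and I_D = (V_DD − V_DS)/R_D. Equating: 28.4 V_DS² − 37.36 V_DS + 9.42 = 0, giving V_DS = 0.34 V (the root below V_ov).
I_D = (9.42 − 0.34) / 10.2 = 0.89 mA.

I_D = 0.890 mA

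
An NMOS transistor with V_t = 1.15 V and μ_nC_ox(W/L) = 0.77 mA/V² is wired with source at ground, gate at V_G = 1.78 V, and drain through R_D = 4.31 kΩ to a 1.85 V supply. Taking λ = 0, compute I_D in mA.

I_D = 0.153 mA

V_GS = V_G = 1.78 V, so V_ov = 1.78 − 1.15 = 0.63 V.
Assume saturation: I_D = ½ k_n V_ov² = 0.5 × 0.77 × 0.63² = 0.153 mA, giving V_DS = V_DD − I_D R_D = 1.85 − 0.153 × 4.31 = 1.19 V.
V_DS = 1.19 V ≥ V_ov = 0.63 V, confirming saturation.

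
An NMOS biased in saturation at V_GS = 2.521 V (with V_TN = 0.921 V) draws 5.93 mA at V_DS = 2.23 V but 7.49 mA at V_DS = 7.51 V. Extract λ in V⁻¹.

With V_GS fixed, I_D ∝ (1 + λ V_DS) in saturation, so I_D2/I_D1 = (1 + λ V_DS2)/(1 + λ V_DS1).
7.49/5.93 = 1.263 = (1 + 7.51 λ)/(1 + 2.23 λ).
Solving: λ (I_D1 V_DS2 − I_D2 V_DS1) = I_D2 − I_D1, so λ = (7.49 − 5.93) / (5.93 × 7.51 − 7.49 × 2.23) = 1.56 / 27.8 = 0.0561 V⁻¹.

λ = 0.0561 V⁻¹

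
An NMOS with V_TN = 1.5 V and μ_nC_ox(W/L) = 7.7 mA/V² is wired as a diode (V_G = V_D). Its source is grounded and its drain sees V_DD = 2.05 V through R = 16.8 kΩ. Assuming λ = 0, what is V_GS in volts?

V_GS = 1.58 V

With gate tied to drain, V_GS = V_DS ≥ V_GS − V_TN, so the device is in saturation.
KCL at the drain: ½ k_n (V_GS − V_TN)² = (V_DD − V_GS)/R.
Let x = V_GS − 1.5. Then 64.7 x² + x − 0.55 = 0, giving x = 0.0848 V (positive root), so V_GS = 1.58 V.
I_D = (V_DD − V_GS)/R = (2.05 − 1.58) / 16.8 = 0.0277 mA.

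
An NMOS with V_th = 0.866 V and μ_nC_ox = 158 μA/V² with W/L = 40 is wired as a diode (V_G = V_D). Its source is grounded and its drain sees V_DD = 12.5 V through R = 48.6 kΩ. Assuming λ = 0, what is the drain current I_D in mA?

With gate tied to drain, V_GS = V_DS ≥ V_GS − V_th, so the device is in saturation.
k_n = μ_nC_ox · (W/L) = 6.32 mA/V².
KCL at the drain: ½ k_n (V_GS − V_th)² = (V_DD − V_GS)/R.
Let x = V_GS − 0.866. Then 154 x² + x − 11.63 = 0, giving x = 0.272 V (positive root), so V_GS = 1.14 V.
I_D = (V_DD − V_GS)/R = (12.5 − 1.14) / 48.6 = 0.234 mA.

I_D = 0.234 mA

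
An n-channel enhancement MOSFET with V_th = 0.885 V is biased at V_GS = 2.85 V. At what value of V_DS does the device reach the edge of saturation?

The boundary between triode and saturation is V_DS = V_GS − V_th = V_ov.
V_ov = 2.85 − 0.885 = 1.97 V.

V_DS,sat = 1.97 V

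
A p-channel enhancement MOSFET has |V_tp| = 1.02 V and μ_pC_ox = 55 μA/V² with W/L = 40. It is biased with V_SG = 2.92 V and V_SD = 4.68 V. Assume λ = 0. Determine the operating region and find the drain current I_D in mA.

k_p = μ_pC_ox · (W/L) = 2.2 mA/V².
V_ov = V_SG − |V_tp| = 2.92 − 1.02 = 1.9 V.
Since V_SD = 4.68 V ≥ V_ov = 1.9 V, the device is in saturation.
I_D = ½ k_p V_ov² = 0.5 × 2.2 × 1.9² = 3.97 mA.

Saturation; I_D = 3.97 mA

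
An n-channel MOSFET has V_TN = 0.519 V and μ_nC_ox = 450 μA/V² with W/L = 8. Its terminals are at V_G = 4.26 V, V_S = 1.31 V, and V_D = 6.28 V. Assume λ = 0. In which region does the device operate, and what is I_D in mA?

Saturation; I_D = 10.6 mA

V_GS = V_G − V_S = 4.26 − 1.31 = 2.95 V; V_DS = V_D − V_S = 6.28 − 1.31 = 4.97 V.
k_n = μ_nC_ox · (W/L) = 3.6 mA/V².
V_ov = V_GS − V_TN = 2.95 − 0.519 = 2.43 V.
Since V_DS = 4.97 V ≥ V_ov = 2.43 V, the device is in saturation.
I_D = ½ k_n V_ov² = 0.5 × 3.6 × 2.43² = 10.6 mA.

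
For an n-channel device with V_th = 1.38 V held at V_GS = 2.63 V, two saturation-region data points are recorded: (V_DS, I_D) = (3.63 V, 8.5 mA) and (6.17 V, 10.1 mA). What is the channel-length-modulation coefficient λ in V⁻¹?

λ = 0.101 V⁻¹

With V_GS fixed, I_D ∝ (1 + λ V_DS) in saturation, so I_D2/I_D1 = (1 + λ V_DS2)/(1 + λ V_DS1).
10.1/8.5 = 1.188 = (1 + 6.17 λ)/(1 + 3.63 λ).
Solving: λ (I_D1 V_DS2 − I_D2 V_DS1) = I_D2 − I_D1, so λ = (10.1 − 8.5) / (8.5 × 6.17 − 10.1 × 3.63) = 1.6 / 15.8 = 0.101 V⁻¹.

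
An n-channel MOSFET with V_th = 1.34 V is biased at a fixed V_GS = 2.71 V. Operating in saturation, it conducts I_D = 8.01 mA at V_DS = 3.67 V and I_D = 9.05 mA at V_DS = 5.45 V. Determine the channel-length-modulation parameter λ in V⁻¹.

With V_GS fixed, I_D ∝ (1 + λ V_DS) in saturation, so I_D2/I_D1 = (1 + λ V_DS2)/(1 + λ V_DS1).
9.05/8.01 = 1.13 = (1 + 5.45 λ)/(1 + 3.67 λ).
Solving: λ (I_D1 V_DS2 − I_D2 V_DS1) = I_D2 − I_D1, so λ = (9.05 − 8.01) / (8.01 × 5.45 − 9.05 × 3.67) = 1.04 / 10.4 = 0.0996 V⁻¹.

λ = 0.0996 V⁻¹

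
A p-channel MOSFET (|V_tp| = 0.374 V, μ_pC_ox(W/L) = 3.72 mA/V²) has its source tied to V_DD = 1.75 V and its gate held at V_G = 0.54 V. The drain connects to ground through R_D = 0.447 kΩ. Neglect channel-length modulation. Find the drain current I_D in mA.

I_D = 1.30 mA

V_SG = V_DD − V_G = 1.75 − 0.54 = 1.21 V, so V_ov = 1.21 − 0.374 = 0.836 V.
Assume saturation: I_D = ½ k_p V_ov² = 0.5 × 3.72 × 0.836² = 1.3 mA, giving V_SD = V_DD − I_D R_D = 1.75 − 1.3 × 0.447 = 1.17 V.
V_SD = 1.17 V ≥ V_ov = 0.836 V, confirming saturation.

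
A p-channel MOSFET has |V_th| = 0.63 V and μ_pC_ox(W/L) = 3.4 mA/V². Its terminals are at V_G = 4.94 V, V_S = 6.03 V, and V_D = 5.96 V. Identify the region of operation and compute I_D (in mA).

Triode; I_D = 0.101 mA

V_SG = V_S − V_G = 6.03 − 4.94 = 1.09 V; V_SD = V_S − V_D = 6.03 − 5.96 = 0.07 V.
V_ov = V_SG − |V_th| = 1.09 − 0.63 = 0.46 V.
Since V_SD = 0.07 V < V_ov = 0.46 V, the device is in the triode region.
I_D = k_p [V_ov · V_SD − ½ V_SD²] = 3.4 × [0.46 × 0.07 − 0.5 × 0.07²] = 0.101 mA.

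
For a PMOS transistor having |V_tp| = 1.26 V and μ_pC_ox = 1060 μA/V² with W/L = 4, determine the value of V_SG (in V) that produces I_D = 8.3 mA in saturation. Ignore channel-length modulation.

k_p = μ_pC_ox · (W/L) = 4.24 mA/V².
In saturation I_D = ½ k_p (V_SG − |V_tp|)², so V_SG − |V_tp| = √(2 I_D / k_p) = √(2 × 8.3 / 4.24) = 1.98 V.
V_SG = 1.26 + 1.98 = 3.24 V.

V_SG = 3.24 V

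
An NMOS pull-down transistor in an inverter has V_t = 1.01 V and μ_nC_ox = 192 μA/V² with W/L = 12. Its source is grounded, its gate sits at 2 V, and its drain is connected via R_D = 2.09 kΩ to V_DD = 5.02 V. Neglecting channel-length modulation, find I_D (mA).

V_GS = V_G = 2 V, so V_ov = 2 − 1.01 = 0.99 V.
k_n = μ_nC_ox · (W/L) = 2.304 mA/V².
Assume saturation: I_D = ½ k_n V_ov² = 0.5 × 2.304 × 0.99² = 1.13 mA, giving V_DS = V_DD − I_D R_D = 5.02 − 1.13 × 2.09 = 2.66 V.
V_DS = 2.66 V ≥ V_ov = 0.99 V, confirming saturation.

I_D = 1.13 mA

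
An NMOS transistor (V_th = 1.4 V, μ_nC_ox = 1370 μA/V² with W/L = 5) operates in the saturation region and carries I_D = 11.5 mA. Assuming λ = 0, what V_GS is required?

k_n = μ_nC_ox · (W/L) = 6.85 mA/V².
In saturation I_D = ½ k_n (V_GS − V_th)², so V_GS − V_th = √(2 I_D / k_n) = √(2 × 11.5 / 6.85) = 1.83 V.
V_GS = 1.4 + 1.83 = 3.23 V.

V_GS = 3.23 V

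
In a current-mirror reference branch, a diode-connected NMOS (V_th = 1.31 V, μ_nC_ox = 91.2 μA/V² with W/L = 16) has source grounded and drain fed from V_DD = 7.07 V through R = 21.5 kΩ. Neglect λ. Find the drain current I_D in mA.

I_D = 0.241 mA

With gate tied to drain, V_GS = V_DS ≥ V_GS − V_th, so the device is in saturation.
k_n = μ_nC_ox · (W/L) = 1.459 mA/V².
KCL at the drain: ½ k_n (V_GS − V_th)² = (V_DD − V_GS)/R.
Let x = V_GS − 1.31. Then 15.7 x² + x − 5.76 = 0, giving x = 0.575 V (positive root), so V_GS = 1.88 V.
I_D = (V_DD − V_GS)/R = (7.07 − 1.88) / 21.5 = 0.241 mA.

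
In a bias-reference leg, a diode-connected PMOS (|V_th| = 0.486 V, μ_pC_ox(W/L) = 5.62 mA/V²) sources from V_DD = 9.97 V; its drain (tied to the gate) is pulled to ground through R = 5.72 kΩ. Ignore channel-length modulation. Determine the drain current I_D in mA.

With gate tied to drain, V_SG = V_SD ≥ V_SG − |V_th|, so the device is in saturation.
KCL at the drain: ½ k_p (V_SG − |V_th|)² = (V_DD − V_SG)/R.
Let x = V_SG − 0.486. Then 16.1 x² + x − 9.484 = 0, giving x = 0.738 V (positive root), so V_SG = 1.22 V.
I_D = (V_DD − V_SG)/R = (9.97 − 1.22) / 5.72 = 1.53 mA.

I_D = 1.53 mA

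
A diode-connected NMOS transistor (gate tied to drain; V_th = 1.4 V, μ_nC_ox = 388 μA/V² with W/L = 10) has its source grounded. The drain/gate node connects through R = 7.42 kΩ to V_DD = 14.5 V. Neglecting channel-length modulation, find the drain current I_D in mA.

With gate tied to drain, V_GS = V_DS ≥ V_GS − V_th, so the device is in saturation.
k_n = μ_nC_ox · (W/L) = 3.88 mA/V².
KCL at the drain: ½ k_n (V_GS − V_th)² = (V_DD − V_GS)/R.
Let x = V_GS − 1.4. Then 14.4 x² + x − 13.1 = 0, giving x = 0.92 V (positive root), so V_GS = 2.32 V.
I_D = (V_DD − V_GS)/R = (14.5 − 2.32) / 7.42 = 1.64 mA.

I_D = 1.64 mA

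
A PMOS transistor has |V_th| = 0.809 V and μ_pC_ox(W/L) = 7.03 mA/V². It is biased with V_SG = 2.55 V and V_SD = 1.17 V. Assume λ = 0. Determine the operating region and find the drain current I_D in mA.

Triode; I_D = 9.51 mA

V_ov = V_SG − |V_th| = 2.55 − 0.809 = 1.74 V.
Since V_SD = 1.17 V < V_ov = 1.74 V, the device is in the triode region.
I_D = k_p [V_ov · V_SD − ½ V_SD²] = 7.03 × [1.74 × 1.17 − 0.5 × 1.17²] = 9.51 mA.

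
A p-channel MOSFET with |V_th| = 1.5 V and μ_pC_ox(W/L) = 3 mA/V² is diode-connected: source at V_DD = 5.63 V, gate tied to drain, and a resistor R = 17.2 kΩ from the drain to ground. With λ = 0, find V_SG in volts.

With gate tied to drain, V_SG = V_SD ≥ V_SG − |V_th|, so the device is in saturation.
KCL at the drain: ½ k_p (V_SG − |V_th|)² = (V_DD − V_SG)/R.
Let x = V_SG − 1.5. Then 25.8 x² + x − 4.13 = 0, giving x = 0.381 V (positive root), so V_SG = 1.88 V.
I_D = (V_DD − V_SG)/R = (5.63 − 1.88) / 17.2 = 0.218 mA.

V_SG = 1.88 V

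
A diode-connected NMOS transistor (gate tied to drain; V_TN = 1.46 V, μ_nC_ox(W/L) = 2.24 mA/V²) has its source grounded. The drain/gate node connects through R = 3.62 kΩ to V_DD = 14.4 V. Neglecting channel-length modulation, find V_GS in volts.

V_GS = 3.13 V

With gate tied to drain, V_GS = V_DS ≥ V_GS − V_TN, so the device is in saturation.
KCL at the drain: ½ k_n (V_GS − V_TN)² = (V_DD − V_GS)/R.
Let x = V_GS − 1.46. Then 4.05 x² + x − 12.94 = 0, giving x = 1.67 V (positive root), so V_GS = 3.13 V.
I_D = (V_DD − V_GS)/R = (14.4 − 3.13) / 3.62 = 3.11 mA.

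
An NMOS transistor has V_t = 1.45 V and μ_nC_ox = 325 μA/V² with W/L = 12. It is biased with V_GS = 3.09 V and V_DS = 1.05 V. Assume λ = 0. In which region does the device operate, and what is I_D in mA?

k_n = μ_nC_ox · (W/L) = 3.9 mA/V².
V_ov = V_GS − V_t = 3.09 − 1.45 = 1.64 V.
Since V_DS = 1.05 V < V_ov = 1.64 V, the device is in the triode region.
I_D = k_n [V_ov · V_DS − ½ V_DS²] = 3.9 × [1.64 × 1.05 − 0.5 × 1.05²] = 4.57 mA.

Triode; I_D = 4.57 mA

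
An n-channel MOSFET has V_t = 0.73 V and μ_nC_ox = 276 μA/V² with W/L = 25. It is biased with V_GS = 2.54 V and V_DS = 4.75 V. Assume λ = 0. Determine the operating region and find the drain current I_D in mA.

Saturation; I_D = 11.3 mA

k_n = μ_nC_ox · (W/L) = 6.9 mA/V².
V_ov = V_GS − V_t = 2.54 − 0.73 = 1.81 V.
Since V_DS = 4.75 V ≥ V_ov = 1.81 V, the device is in saturation.
I_D = ½ k_n V_ov² = 0.5 × 6.9 × 1.81² = 11.3 mA.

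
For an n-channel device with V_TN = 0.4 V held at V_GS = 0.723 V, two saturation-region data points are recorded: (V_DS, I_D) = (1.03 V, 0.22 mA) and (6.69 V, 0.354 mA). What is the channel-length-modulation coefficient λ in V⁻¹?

With V_GS fixed, I_D ∝ (1 + λ V_DS) in saturation, so I_D2/I_D1 = (1 + λ V_DS2)/(1 + λ V_DS1).
0.354/0.22 = 1.609 = (1 + 6.69 λ)/(1 + 1.03 λ).
Solving: λ (I_D1 V_DS2 − I_D2 V_DS1) = I_D2 − I_D1, so λ = (0.354 − 0.22) / (0.22 × 6.69 − 0.354 × 1.03) = 0.134 / 1.11 = 0.121 V⁻¹.

λ = 0.121 V⁻¹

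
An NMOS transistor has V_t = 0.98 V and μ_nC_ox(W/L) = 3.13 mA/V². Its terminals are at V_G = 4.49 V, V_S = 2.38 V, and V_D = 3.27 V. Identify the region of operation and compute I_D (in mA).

V_GS = V_G − V_S = 4.49 − 2.38 = 2.11 V; V_DS = V_D − V_S = 3.27 − 2.38 = 0.89 V.
V_ov = V_GS − V_t = 2.11 − 0.98 = 1.13 V.
Since V_DS = 0.89 V < V_ov = 1.13 V, the device is in the triode region.
I_D = k_n [V_ov · V_DS − ½ V_DS²] = 3.13 × [1.13 × 0.89 − 0.5 × 0.89²] = 1.91 mA.

Triode; I_D = 1.91 mA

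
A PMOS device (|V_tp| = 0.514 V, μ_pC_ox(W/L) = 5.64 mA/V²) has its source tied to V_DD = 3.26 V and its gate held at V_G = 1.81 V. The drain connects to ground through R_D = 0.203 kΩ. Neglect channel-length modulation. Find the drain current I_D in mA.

I_D = 2.47 mA

V_SG = V_DD − V_G = 3.26 − 1.81 = 1.45 V, so V_ov = 1.45 − 0.514 = 0.936 V.
Assume saturation: I_D = ½ k_p V_ov² = 0.5 × 5.64 × 0.936² = 2.47 mA, giving V_SD = V_DD − I_D R_D = 3.26 − 2.47 × 0.203 = 2.76 V.
V_SD = 2.76 V ≥ V_ov = 0.936 V, confirming saturation.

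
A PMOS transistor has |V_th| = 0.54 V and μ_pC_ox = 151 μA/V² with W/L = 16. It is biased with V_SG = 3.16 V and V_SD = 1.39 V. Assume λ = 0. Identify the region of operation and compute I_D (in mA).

k_p = μ_pC_ox · (W/L) = 2.416 mA/V².
V_ov = V_SG − |V_th| = 3.16 − 0.54 = 2.62 V.
Since V_SD = 1.39 V < V_ov = 2.62 V, the device is in the triode region.
I_D = k_p [V_ov · V_SD − ½ V_SD²] = 2.416 × [2.62 × 1.39 − 0.5 × 1.39²] = 6.46 mA.

Triode; I_D = 6.46 mA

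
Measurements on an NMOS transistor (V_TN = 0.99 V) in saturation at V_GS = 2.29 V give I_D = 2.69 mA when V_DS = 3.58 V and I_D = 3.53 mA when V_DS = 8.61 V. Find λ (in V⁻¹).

λ = 0.0798 V⁻¹

With V_GS fixed, I_D ∝ (1 + λ V_DS) in saturation, so I_D2/I_D1 = (1 + λ V_DS2)/(1 + λ V_DS1).
3.53/2.69 = 1.312 = (1 + 8.61 λ)/(1 + 3.58 λ).
Solving: λ (I_D1 V_DS2 − I_D2 V_DS1) = I_D2 − I_D1, so λ = (3.53 − 2.69) / (2.69 × 8.61 − 3.53 × 3.58) = 0.84 / 10.5 = 0.0798 V⁻¹.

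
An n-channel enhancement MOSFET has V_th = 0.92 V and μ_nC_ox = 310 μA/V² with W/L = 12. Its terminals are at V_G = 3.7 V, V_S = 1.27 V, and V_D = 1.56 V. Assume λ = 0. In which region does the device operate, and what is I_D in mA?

Triode; I_D = 1.47 mA

V_GS = V_G − V_S = 3.7 − 1.27 = 2.43 V; V_DS = V_D − V_S = 1.56 − 1.27 = 0.29 V.
k_n = μ_nC_ox · (W/L) = 3.72 mA/V².
V_ov = V_GS − V_th = 2.43 − 0.92 = 1.51 V.
Since V_DS = 0.29 V < V_ov = 1.51 V, the device is in the triode region.
I_D = k_n [V_ov · V_DS − ½ V_DS²] = 3.72 × [1.51 × 0.29 − 0.5 × 0.29²] = 1.47 mA.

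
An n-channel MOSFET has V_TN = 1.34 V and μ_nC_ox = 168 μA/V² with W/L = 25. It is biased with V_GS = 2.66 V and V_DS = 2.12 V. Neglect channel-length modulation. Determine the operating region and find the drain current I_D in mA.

k_n = μ_nC_ox · (W/L) = 4.2 mA/V².
V_ov = V_GS − V_TN = 2.66 − 1.34 = 1.32 V.
Since V_DS = 2.12 V ≥ V_ov = 1.32 V, the device is in saturation.
I_D = ½ k_n V_ov² = 0.5 × 4.2 × 1.32² = 3.66 mA.

Saturation; I_D = 3.66 mA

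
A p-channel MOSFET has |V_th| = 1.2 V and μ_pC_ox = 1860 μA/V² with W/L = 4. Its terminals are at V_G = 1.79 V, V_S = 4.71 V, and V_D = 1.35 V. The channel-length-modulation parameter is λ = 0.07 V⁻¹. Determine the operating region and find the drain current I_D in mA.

Saturation; I_D = 13.6 mA

V_SG = V_S − V_G = 4.71 − 1.79 = 2.92 V; V_SD = V_S − V_D = 4.71 − 1.35 = 3.36 V.
k_p = μ_pC_ox · (W/L) = 7.44 mA/V².
V_ov = V_SG − |V_th| = 2.92 − 1.2 = 1.72 V.
Since V_SD = 3.36 V ≥ V_ov = 1.72 V, the device is in saturation.
I_D = ½ k_p V_ov² (1 + λ V_SD) = 0.5 × 7.44 × 1.72² × (1 + 0.07 × 3.36) = 13.6 mA.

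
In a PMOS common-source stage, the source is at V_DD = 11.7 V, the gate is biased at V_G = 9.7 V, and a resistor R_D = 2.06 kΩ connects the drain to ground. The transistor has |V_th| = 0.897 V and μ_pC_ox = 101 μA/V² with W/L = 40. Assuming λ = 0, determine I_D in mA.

V_SG = V_DD − V_G = 11.7 − 9.7 = 2 V, so V_ov = 2 − 0.897 = 1.1 V.
k_p = μ_pC_ox · (W/L) = 4.04 mA/V².
Assume saturation: I_D = ½ k_p V_ov² = 0.5 × 4.04 × 1.1² = 2.46 mA, giving V_SD = V_DD − I_D R_D = 11.7 − 2.46 × 2.06 = 6.64 V.
V_SD = 6.64 V ≥ V_ov = 1.1 V, confirming saturation.

I_D = 2.46 mA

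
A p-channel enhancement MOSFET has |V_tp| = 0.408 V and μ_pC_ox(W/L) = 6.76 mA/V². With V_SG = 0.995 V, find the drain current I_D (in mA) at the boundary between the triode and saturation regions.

At the boundary V_SD = V_ov = V_SG − |V_tp| = 0.995 − 0.408 = 0.587 V.
I_D = ½ k_p V_ov² = 0.5 × 6.76 × 0.587² = 1.16 mA.

I_D = 1.16 mA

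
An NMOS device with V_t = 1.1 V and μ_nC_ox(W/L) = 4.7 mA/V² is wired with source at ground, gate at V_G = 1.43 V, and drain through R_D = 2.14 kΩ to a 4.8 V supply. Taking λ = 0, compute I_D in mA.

I_D = 0.256 mA

V_GS = V_G = 1.43 V, so V_ov = 1.43 − 1.1 = 0.33 V.
Assume saturation: I_D = ½ k_n V_ov² = 0.5 × 4.7 × 0.33² = 0.256 mA, giving V_DS = V_DD − I_D R_D = 4.8 − 0.256 × 2.14 = 4.25 V.
V_DS = 4.25 V ≥ V_ov = 0.33 V, confirming saturation.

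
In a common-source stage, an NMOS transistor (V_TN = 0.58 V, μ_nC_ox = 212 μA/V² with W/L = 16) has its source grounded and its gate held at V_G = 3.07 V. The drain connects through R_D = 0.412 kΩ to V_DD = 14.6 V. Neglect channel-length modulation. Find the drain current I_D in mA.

I_D = 10.5 mA

V_GS = V_G = 3.07 V, so V_ov = 3.07 − 0.58 = 2.49 V.
k_n = μ_nC_ox · (W/L) = 3.392 mA/V².
Assume saturation: I_D = ½ k_n V_ov² = 0.5 × 3.392 × 2.49² = 10.5 mA, giving V_DS = V_DD − I_D R_D = 14.6 − 10.5 × 0.412 = 10.3 V.
V_DS = 10.3 V ≥ V_ov = 2.49 V, confirming saturation.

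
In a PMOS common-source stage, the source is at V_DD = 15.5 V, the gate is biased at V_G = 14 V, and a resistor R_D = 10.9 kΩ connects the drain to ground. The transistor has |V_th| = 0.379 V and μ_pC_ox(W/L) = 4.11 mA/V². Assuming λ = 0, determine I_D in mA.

V_SG = V_DD − V_G = 15.5 − 14 = 1.5 V, so V_ov = 1.5 − 0.379 = 1.12 V.
Assume saturation: I_D = ½ k_p V_ov² = 0.5 × 4.11 × 1.12² = 2.58 mA, giving V_SD = V_DD − I_D R_D = 15.5 − 2.58 × 10.9 = -12.6 V.
But -12.6 V < V_ov = 1.12 V, so the device is actually in triode.
In triode I_D = k_p[V_ov V_SD − ½ V_SD²] and I_D = (V_DD − V_SD)/R_D. Equating: 22.4 V_SD² − 51.22 V_SD + 15.5 = 0, giving V_SD = 0.359 V (the root below V_ov).
I_D = (15.5 − 0.359) / 10.9 = 1.39 mA.

I_D = 1.39 mA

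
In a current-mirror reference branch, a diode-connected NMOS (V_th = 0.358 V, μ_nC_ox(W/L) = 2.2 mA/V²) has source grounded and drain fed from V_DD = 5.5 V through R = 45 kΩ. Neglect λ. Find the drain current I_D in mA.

With gate tied to drain, V_GS = V_DS ≥ V_GS − V_th, so the device is in saturation.
KCL at the drain: ½ k_n (V_GS − V_th)² = (V_DD − V_GS)/R.
Let x = V_GS − 0.358. Then 49.5 x² + x − 5.142 = 0, giving x = 0.312 V (positive root), so V_GS = 0.67 V.
I_D = (V_DD − V_GS)/R = (5.5 − 0.67) / 45 = 0.107 mA.

I_D = 0.107 mA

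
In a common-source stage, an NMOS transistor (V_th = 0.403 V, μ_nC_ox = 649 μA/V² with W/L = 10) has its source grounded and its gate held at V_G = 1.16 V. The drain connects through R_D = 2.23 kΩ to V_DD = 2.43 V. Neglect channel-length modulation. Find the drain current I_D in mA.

V_GS = V_G = 1.16 V, so V_ov = 1.16 − 0.403 = 0.757 V.
k_n = μ_nC_ox · (W/L) = 6.49 mA/V².
Assume saturation: I_D = ½ k_n V_ov² = 0.5 × 6.49 × 0.757² = 1.86 mA, giving V_DS = V_DD − I_D R_D = 2.43 − 1.86 × 2.23 = -1.72 V.
But -1.72 V < V_ov = 0.757 V, so the device is actually in triode.
In triode I_D = k_n[V_ov V_DS − ½ V_DS²] and I_D = (V_DD − V_DS)/R_D. Equating: 7.24 V_DS² − 11.96 V_DS + 2.43 = 0, giving V_DS = 0.237 V (the root below V_ov).
I_D = (2.43 − 0.237) / 2.23 = 0.983 mA.

I_D = 0.983 mA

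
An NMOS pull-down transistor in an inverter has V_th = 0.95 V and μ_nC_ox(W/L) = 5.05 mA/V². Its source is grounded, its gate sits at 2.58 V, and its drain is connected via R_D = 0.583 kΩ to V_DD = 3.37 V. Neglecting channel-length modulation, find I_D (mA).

I_D = 4.57 mA

V_GS = V_G = 2.58 V, so V_ov = 2.58 − 0.95 = 1.63 V.
Assume saturation: I_D = ½ k_n V_ov² = 0.5 × 5.05 × 1.63² = 6.71 mA, giving V_DS = V_DD − I_D R_D = 3.37 − 6.71 × 0.583 = -0.541 V.
But -0.541 V < V_ov = 1.63 V, so the device is actually in triode.
In triode I_D = k_n[V_ov V_DS − ½ V_DS²] and I_D = (V_DD − V_DS)/R_D. Equating: 1.47 V_DS² − 5.799 V_DS + 3.37 = 0, giving V_DS = 0.709 V (the root below V_ov).
I_D = (3.37 − 0.709) / 0.583 = 4.57 mA.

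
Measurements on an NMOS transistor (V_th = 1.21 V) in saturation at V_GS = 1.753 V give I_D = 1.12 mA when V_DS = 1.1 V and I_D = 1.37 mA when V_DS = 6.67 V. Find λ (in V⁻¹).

With V_GS fixed, I_D ∝ (1 + λ V_DS) in saturation, so I_D2/I_D1 = (1 + λ V_DS2)/(1 + λ V_DS1).
1.37/1.12 = 1.223 = (1 + 6.67 λ)/(1 + 1.1 λ).
Solving: λ (I_D1 V_DS2 − I_D2 V_DS1) = I_D2 − I_D1, so λ = (1.37 − 1.12) / (1.12 × 6.67 − 1.37 × 1.1) = 0.25 / 5.96 = 0.0419 V⁻¹.

λ = 0.0419 V⁻¹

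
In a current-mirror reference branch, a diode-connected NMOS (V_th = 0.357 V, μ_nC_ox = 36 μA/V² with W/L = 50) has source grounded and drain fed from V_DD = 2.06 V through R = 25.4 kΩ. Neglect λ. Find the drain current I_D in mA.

I_D = 0.0571 mA

With gate tied to drain, V_GS = V_DS ≥ V_GS − V_th, so the device is in saturation.
k_n = μ_nC_ox · (W/L) = 1.8 mA/V².
KCL at the drain: ½ k_n (V_GS − V_th)² = (V_DD − V_GS)/R.
Let x = V_GS − 0.357. Then 22.9 x² + x − 1.703 = 0, giving x = 0.252 V (positive root), so V_GS = 0.609 V.
I_D = (V_DD − V_GS)/R = (2.06 − 0.609) / 25.4 = 0.0571 mA.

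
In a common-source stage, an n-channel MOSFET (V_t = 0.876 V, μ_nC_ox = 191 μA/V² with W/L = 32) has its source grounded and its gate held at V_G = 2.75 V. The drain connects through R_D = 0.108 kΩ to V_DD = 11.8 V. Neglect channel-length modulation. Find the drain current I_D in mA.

I_D = 10.7 mA

V_GS = V_G = 2.75 V, so V_ov = 2.75 − 0.876 = 1.87 V.
k_n = μ_nC_ox · (W/L) = 6.112 mA/V².
Assume saturation: I_D = ½ k_n V_ov² = 0.5 × 6.112 × 1.87² = 10.7 mA, giving V_DS = V_DD − I_D R_D = 11.8 − 10.7 × 0.108 = 10.6 V.
V_DS = 10.6 V ≥ V_ov = 1.87 V, confirming saturation.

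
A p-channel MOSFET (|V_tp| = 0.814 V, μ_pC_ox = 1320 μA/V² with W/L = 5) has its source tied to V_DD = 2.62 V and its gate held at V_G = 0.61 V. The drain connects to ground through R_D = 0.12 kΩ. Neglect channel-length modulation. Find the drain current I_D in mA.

V_SG = V_DD − V_G = 2.62 − 0.61 = 2.01 V, so V_ov = 2.01 − 0.814 = 1.2 V.
k_p = μ_pC_ox · (W/L) = 6.6 mA/V².
Assume saturation: I_D = ½ k_p V_ov² = 0.5 × 6.6 × 1.2² = 4.72 mA, giving V_SD = V_DD − I_D R_D = 2.62 − 4.72 × 0.12 = 2.05 V.
V_SD = 2.05 V ≥ V_ov = 1.2 V, confirming saturation.

I_D = 4.72 mA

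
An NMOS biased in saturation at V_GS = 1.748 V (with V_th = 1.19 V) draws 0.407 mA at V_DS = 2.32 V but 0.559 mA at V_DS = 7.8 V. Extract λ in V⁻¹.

λ = 0.0809 V⁻¹

With V_GS fixed, I_D ∝ (1 + λ V_DS) in saturation, so I_D2/I_D1 = (1 + λ V_DS2)/(1 + λ V_DS1).
0.559/0.407 = 1.373 = (1 + 7.8 λ)/(1 + 2.32 λ).
Solving: λ (I_D1 V_DS2 − I_D2 V_DS1) = I_D2 − I_D1, so λ = (0.559 − 0.407) / (0.407 × 7.8 − 0.559 × 2.32) = 0.152 / 1.88 = 0.0809 V⁻¹.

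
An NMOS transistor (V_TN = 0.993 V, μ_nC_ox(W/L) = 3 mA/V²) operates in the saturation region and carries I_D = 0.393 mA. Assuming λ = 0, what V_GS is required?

In saturation I_D = ½ k_n (V_GS − V_TN)², so V_GS − V_TN = √(2 I_D / k_n) = √(2 × 0.393 / 3) = 0.512 V.
V_GS = 0.993 + 0.512 = 1.5 V.

V_GS = 1.50 V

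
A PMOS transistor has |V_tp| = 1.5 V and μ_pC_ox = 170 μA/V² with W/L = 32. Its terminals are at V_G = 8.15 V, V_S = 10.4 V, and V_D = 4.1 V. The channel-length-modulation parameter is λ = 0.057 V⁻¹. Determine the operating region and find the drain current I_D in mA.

V_SG = V_S − V_G = 10.4 − 8.15 = 2.25 V; V_SD = V_S − V_D = 10.4 − 4.1 = 6.3 V.
k_p = μ_pC_ox · (W/L) = 5.44 mA/V².
V_ov = V_SG − |V_tp| = 2.25 − 1.5 = 0.75 V.
Since V_SD = 6.3 V ≥ V_ov = 0.75 V, the device is in saturation.
I_D = ½ k_p V_ov² (1 + λ V_SD) = 0.5 × 5.44 × 0.75² × (1 + 0.057 × 6.3) = 2.08 mA.

Saturation; I_D = 2.08 mA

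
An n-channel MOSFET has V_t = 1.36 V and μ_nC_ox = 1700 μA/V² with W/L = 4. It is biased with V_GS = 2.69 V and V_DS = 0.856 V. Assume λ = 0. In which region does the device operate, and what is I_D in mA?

k_n = μ_nC_ox · (W/L) = 6.8 mA/V².
V_ov = V_GS − V_t = 2.69 − 1.36 = 1.33 V.
Since V_DS = 0.856 V < V_ov = 1.33 V, the device is in the triode region.
I_D = k_n [V_ov · V_DS − ½ V_DS²] = 6.8 × [1.33 × 0.856 − 0.5 × 0.856²] = 5.25 mA.

Triode; I_D = 5.25 mA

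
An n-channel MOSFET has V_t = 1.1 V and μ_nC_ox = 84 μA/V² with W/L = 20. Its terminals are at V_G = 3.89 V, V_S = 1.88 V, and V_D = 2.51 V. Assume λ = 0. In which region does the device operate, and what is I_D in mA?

V_GS = V_G − V_S = 3.89 − 1.88 = 2.01 V; V_DS = V_D − V_S = 2.51 − 1.88 = 0.63 V.
k_n = μ_nC_ox · (W/L) = 1.68 mA/V².
V_ov = V_GS − V_t = 2.01 − 1.1 = 0.91 V.
Since V_DS = 0.63 V < V_ov = 0.91 V, the device is in the triode region.
I_D = k_n [V_ov · V_DS − ½ V_DS²] = 1.68 × [0.91 × 0.63 − 0.5 × 0.63²] = 0.63 mA.

Triode; I_D = 0.630 mA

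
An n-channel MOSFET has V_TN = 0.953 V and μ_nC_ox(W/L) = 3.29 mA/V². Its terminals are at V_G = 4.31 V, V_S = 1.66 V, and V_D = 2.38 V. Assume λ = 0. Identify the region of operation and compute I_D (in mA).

Triode; I_D = 3.17 mA

V_GS = V_G − V_S = 4.31 − 1.66 = 2.65 V; V_DS = V_D − V_S = 2.38 − 1.66 = 0.72 V.
V_ov = V_GS − V_TN = 2.65 − 0.953 = 1.7 V.
Since V_DS = 0.72 V < V_ov = 1.7 V, the device is in the triode region.
I_D = k_n [V_ov · V_DS − ½ V_DS²] = 3.29 × [1.7 × 0.72 − 0.5 × 0.72²] = 3.17 mA.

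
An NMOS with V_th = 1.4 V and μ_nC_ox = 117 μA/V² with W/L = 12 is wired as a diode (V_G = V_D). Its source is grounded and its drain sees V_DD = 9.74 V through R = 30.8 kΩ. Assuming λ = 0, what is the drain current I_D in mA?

I_D = 0.251 mA

With gate tied to drain, V_GS = V_DS ≥ V_GS − V_th, so the device is in saturation.
k_n = μ_nC_ox · (W/L) = 1.404 mA/V².
KCL at the drain: ½ k_n (V_GS − V_th)² = (V_DD − V_GS)/R.
Let x = V_GS − 1.4. Then 21.6 x² + x − 8.34 = 0, giving x = 0.598 V (positive root), so V_GS = 2 V.
I_D = (V_DD − V_GS)/R = (9.74 − 2) / 30.8 = 0.251 mA.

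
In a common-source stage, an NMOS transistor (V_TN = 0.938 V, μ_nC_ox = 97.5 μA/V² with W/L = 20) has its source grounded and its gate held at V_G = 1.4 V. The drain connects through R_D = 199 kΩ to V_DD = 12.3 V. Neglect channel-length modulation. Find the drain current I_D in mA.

V_GS = V_G = 1.4 V, so V_ov = 1.4 − 0.938 = 0.462 V.
k_n = μ_nC_ox · (W/L) = 1.95 mA/V².
Assume saturation: I_D = ½ k_n V_ov² = 0.5 × 1.95 × 0.462² = 0.208 mA, giving V_DS = V_DD − I_D R_D = 12.3 − 0.208 × 199 = -29.1 V.
But -29.1 V < V_ov = 0.462 V, so the device is actually in triode.
In triode I_D = k_n[V_ov V_DS − ½ V_DS²] and I_D = (V_DD − V_DS)/R_D. Equating: 194 V_DS² − 180.3 V_DS + 12.3 = 0, giving V_DS = 0.0741 V (the root below V_ov).
I_D = (12.3 − 0.0741) / 199 = 0.0614 mA.

I_D = 0.0614 mA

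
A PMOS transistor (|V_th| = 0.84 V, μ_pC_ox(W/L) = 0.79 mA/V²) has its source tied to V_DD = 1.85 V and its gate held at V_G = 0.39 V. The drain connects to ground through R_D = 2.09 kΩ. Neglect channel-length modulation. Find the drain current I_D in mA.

V_SG = V_DD − V_G = 1.85 − 0.39 = 1.46 V, so V_ov = 1.46 − 0.84 = 0.62 V.
Assume saturation: I_D = ½ k_p V_ov² = 0.5 × 0.79 × 0.62² = 0.152 mA, giving V_SD = V_DD − I_D R_D = 1.85 − 0.152 × 2.09 = 1.53 V.
V_SD = 1.53 V ≥ V_ov = 0.62 V, confirming saturation.

I_D = 0.152 mA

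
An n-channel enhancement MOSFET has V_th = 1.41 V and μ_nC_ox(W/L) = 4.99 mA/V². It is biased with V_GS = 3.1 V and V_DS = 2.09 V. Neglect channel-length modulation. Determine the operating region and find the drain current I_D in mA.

V_ov = V_GS − V_th = 3.1 − 1.41 = 1.69 V.
Since V_DS = 2.09 V ≥ V_ov = 1.69 V, the device is in saturation.
I_D = ½ k_n V_ov² = 0.5 × 4.99 × 1.69² = 7.13 mA.

Saturation; I_D = 7.13 mA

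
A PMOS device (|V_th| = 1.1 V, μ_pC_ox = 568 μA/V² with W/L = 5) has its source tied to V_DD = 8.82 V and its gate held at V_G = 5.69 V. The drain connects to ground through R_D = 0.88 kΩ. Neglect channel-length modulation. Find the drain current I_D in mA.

I_D = 5.85 mA

V_SG = V_DD − V_G = 8.82 − 5.69 = 3.13 V, so V_ov = 3.13 − 1.1 = 2.03 V.
k_p = μ_pC_ox · (W/L) = 2.84 mA/V².
Assume saturation: I_D = ½ k_p V_ov² = 0.5 × 2.84 × 2.03² = 5.85 mA, giving V_SD = V_DD − I_D R_D = 8.82 − 5.85 × 0.88 = 3.67 V.
V_SD = 3.67 V ≥ V_ov = 2.03 V, confirming saturation.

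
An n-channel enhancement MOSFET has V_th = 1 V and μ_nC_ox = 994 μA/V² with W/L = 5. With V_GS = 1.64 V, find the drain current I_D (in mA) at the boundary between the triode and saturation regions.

I_D = 1.02 mA

At the boundary V_DS = V_ov = V_GS − V_th = 1.64 − 1 = 0.64 V.
k_n = μ_nC_ox · (W/L) = 4.97 mA/V².
I_D = ½ k_n V_ov² = 0.5 × 4.97 × 0.64² = 1.02 mA.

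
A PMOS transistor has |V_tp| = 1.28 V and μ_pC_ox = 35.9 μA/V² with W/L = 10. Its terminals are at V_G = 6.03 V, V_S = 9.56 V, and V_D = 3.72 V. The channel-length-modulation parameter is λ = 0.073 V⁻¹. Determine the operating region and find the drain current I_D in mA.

Saturation; I_D = 1.30 mA

V_SG = V_S − V_G = 9.56 − 6.03 = 3.53 V; V_SD = V_S − V_D = 9.56 − 3.72 = 5.84 V.
k_p = μ_pC_ox · (W/L) = 0.359 mA/V².
V_ov = V_SG − |V_tp| = 3.53 − 1.28 = 2.25 V.
Since V_SD = 5.84 V ≥ V_ov = 2.25 V, the device is in saturation.
I_D = ½ k_p V_ov² (1 + λ V_SD) = 0.5 × 0.359 × 2.25² × (1 + 0.073 × 5.84) = 1.3 mA.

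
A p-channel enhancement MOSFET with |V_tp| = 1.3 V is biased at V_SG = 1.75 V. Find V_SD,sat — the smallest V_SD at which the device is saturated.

V_SD,sat = 0.450 V

The boundary between triode and saturation is V_SD = V_SG − |V_tp| = V_ov.
V_ov = 1.75 − 1.3 = 0.45 V.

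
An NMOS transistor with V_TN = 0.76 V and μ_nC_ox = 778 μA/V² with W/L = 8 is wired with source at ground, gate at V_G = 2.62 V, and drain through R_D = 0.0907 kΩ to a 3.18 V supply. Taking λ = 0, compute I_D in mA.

V_GS = V_G = 2.62 V, so V_ov = 2.62 − 0.76 = 1.86 V.
k_n = μ_nC_ox · (W/L) = 6.224 mA/V².
Assume saturation: I_D = ½ k_n V_ov² = 0.5 × 6.224 × 1.86² = 10.8 mA, giving V_DS = V_DD − I_D R_D = 3.18 − 10.8 × 0.0907 = 2.2 V.
V_DS = 2.2 V ≥ V_ov = 1.86 V, confirming saturation.

I_D = 10.8 mA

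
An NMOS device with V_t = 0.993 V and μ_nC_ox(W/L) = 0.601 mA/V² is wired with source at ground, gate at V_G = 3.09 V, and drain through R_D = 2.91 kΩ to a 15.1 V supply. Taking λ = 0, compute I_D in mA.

I_D = 1.32 mA

V_GS = V_G = 3.09 V, so V_ov = 3.09 − 0.993 = 2.1 V.
Assume saturation: I_D = ½ k_n V_ov² = 0.5 × 0.601 × 2.1² = 1.32 mA, giving V_DS = V_DD − I_D R_D = 15.1 − 1.32 × 2.91 = 11.3 V.
V_DS = 11.3 V ≥ V_ov = 2.1 V, confirming saturation.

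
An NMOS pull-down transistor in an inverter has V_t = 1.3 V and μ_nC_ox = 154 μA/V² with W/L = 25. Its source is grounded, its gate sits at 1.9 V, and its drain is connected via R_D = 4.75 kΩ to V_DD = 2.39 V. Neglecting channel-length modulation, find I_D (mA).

V_GS = V_G = 1.9 V, so V_ov = 1.9 − 1.3 = 0.6 V.
k_n = μ_nC_ox · (W/L) = 3.85 mA/V².
Assume saturation: I_D = ½ k_n V_ov² = 0.5 × 3.85 × 0.6² = 0.693 mA, giving V_DS = V_DD − I_D R_D = 2.39 − 0.693 × 4.75 = -0.902 V.
But -0.902 V < V_ov = 0.6 V, so the device is actually in triode.
In triode I_D = k_n[V_ov V_DS − ½ V_DS²] and I_D = (V_DD − V_DS)/R_D. Equating: 9.14 V_DS² − 11.97 V_DS + 2.39 = 0, giving V_DS = 0.246 V (the root below V_ov).
I_D = (2.39 − 0.246) / 4.75 = 0.451 mA.

I_D = 0.451 mA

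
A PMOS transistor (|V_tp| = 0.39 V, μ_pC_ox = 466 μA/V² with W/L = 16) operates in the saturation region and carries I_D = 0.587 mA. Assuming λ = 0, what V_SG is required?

k_p = μ_pC_ox · (W/L) = 7.456 mA/V².
In saturation I_D = ½ k_p (V_SG − |V_tp|)², so V_SG − |V_tp| = √(2 I_D / k_p) = √(2 × 0.587 / 7.456) = 0.397 V.
V_SG = 0.39 + 0.397 = 0.787 V.

V_SG = 0.787 V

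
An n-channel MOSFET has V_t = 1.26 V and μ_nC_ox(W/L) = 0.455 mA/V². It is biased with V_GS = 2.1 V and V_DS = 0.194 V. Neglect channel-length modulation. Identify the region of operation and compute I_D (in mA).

Triode; I_D = 0.0656 mA

V_ov = V_GS − V_t = 2.1 − 1.26 = 0.84 V.
Since V_DS = 0.194 V < V_ov = 0.84 V, the device is in the triode region.
I_D = k_n [V_ov · V_DS − ½ V_DS²] = 0.455 × [0.84 × 0.194 − 0.5 × 0.194²] = 0.0656 mA.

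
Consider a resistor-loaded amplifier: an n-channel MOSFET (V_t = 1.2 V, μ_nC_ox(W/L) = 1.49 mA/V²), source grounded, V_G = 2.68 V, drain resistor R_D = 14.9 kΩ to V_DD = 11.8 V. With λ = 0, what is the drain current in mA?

I_D = 0.765 mA

V_GS = V_G = 2.68 V, so V_ov = 2.68 − 1.2 = 1.48 V.
Assume saturation: I_D = ½ k_n V_ov² = 0.5 × 1.49 × 1.48² = 1.63 mA, giving V_DS = V_DD − I_D R_D = 11.8 − 1.63 × 14.9 = -12.5 V.
But -12.5 V < V_ov = 1.48 V, so the device is actually in triode.
In triode I_D = k_n[V_ov V_DS − ½ V_DS²] and I_D = (V_DD − V_DS)/R_D. Equating: 11.1 V_DS² − 33.86 V_DS + 11.8 = 0, giving V_DS = 0.401 V (the root below V_ov).
I_D = (11.8 − 0.401) / 14.9 = 0.765 mA.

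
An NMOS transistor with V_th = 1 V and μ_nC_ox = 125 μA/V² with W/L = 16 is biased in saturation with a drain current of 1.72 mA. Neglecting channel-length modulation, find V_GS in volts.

V_GS = 2.31 V

k_n = μ_nC_ox · (W/L) = 2 mA/V².
In saturation I_D = ½ k_n (V_GS − V_th)², so V_GS − V_th = √(2 I_D / k_n) = √(2 × 1.72 / 2) = 1.31 V.
V_GS = 1 + 1.31 = 2.31 V.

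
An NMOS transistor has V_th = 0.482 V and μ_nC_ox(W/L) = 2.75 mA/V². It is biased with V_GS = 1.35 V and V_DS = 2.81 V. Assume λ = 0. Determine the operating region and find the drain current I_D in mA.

V_ov = V_GS − V_th = 1.35 − 0.482 = 0.868 V.
Since V_DS = 2.81 V ≥ V_ov = 0.868 V, the device is in saturation.
I_D = ½ k_n V_ov² = 0.5 × 2.75 × 0.868² = 1.04 mA.

Saturation; I_D = 1.04 mA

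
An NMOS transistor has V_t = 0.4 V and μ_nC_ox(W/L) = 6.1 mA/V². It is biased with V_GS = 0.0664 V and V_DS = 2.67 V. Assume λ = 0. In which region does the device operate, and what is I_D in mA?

V_GS = 0.0664 V < V_t = 0.4 V, so the transistor is in cutoff.

Cutoff; I_D = 0 mA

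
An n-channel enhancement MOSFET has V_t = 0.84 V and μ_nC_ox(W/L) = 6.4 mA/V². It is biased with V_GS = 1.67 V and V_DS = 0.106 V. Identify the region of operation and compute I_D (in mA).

Triode; I_D = 0.527 mA

V_ov = V_GS − V_t = 1.67 − 0.84 = 0.83 V.
Since V_DS = 0.106 V < V_ov = 0.83 V, the device is in the triode region.
I_D = k_n [V_ov · V_DS − ½ V_DS²] = 6.4 × [0.83 × 0.106 − 0.5 × 0.106²] = 0.527 mA.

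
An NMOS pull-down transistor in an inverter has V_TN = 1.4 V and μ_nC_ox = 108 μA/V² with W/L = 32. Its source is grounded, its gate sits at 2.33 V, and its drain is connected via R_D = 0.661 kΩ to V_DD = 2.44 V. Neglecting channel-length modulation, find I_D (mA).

V_GS = V_G = 2.33 V, so V_ov = 2.33 − 1.4 = 0.93 V.
k_n = μ_nC_ox · (W/L) = 3.456 mA/V².
Assume saturation: I_D = ½ k_n V_ov² = 0.5 × 3.456 × 0.93² = 1.49 mA, giving V_DS = V_DD − I_D R_D = 2.44 − 1.49 × 0.661 = 1.45 V.
V_DS = 1.45 V ≥ V_ov = 0.93 V, confirming saturation.

I_D = 1.49 mA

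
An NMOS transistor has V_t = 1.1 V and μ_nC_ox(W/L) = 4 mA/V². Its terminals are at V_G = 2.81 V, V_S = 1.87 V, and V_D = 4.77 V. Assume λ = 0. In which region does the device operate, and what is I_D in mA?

Cutoff; I_D = 0 mA

V_GS = V_G − V_S = 2.81 − 1.87 = 0.94 V; V_DS = V_D − V_S = 4.77 − 1.87 = 2.9 V.
V_GS = 0.94 V < V_t = 1.1 V, so the transistor is in cutoff.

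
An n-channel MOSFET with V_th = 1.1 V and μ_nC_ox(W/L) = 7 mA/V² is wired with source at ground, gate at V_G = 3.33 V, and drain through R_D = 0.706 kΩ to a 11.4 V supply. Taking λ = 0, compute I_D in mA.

I_D = 14.3 mA

V_GS = V_G = 3.33 V, so V_ov = 3.33 − 1.1 = 2.23 V.
Assume saturation: I_D = ½ k_n V_ov² = 0.5 × 7 × 2.23² = 17.4 mA, giving V_DS = V_DD − I_D R_D = 11.4 − 17.4 × 0.706 = -0.888 V.
But -0.888 V < V_ov = 2.23 V, so the device is actually in triode.
In triode I_D = k_n[V_ov V_DS − ½ V_DS²] and I_D = (V_DD − V_DS)/R_D. Equating: 2.47 V_DS² − 12.02 V_DS + 11.4 = 0, giving V_DS = 1.29 V (the root below V_ov).
I_D = (11.4 − 1.29) / 0.706 = 14.3 mA.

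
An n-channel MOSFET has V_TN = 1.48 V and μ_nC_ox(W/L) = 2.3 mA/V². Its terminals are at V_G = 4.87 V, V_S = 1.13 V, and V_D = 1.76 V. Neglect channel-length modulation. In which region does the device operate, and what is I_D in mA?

Triode; I_D = 2.82 mA

V_GS = V_G − V_S = 4.87 − 1.13 = 3.74 V; V_DS = V_D − V_S = 1.76 − 1.13 = 0.63 V.
V_ov = V_GS − V_TN = 3.74 − 1.48 = 2.26 V.
Since V_DS = 0.63 V < V_ov = 2.26 V, the device is in the triode region.
I_D = k_n [V_ov · V_DS − ½ V_DS²] = 2.3 × [2.26 × 0.63 − 0.5 × 0.63²] = 2.82 mA.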